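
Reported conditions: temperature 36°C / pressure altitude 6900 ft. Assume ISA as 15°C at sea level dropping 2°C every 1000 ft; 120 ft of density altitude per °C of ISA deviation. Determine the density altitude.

ISA temperature at 6900 ft = 15 − 2 × (6900/1000) = 1.2°C.
ISA deviation = 36 − 1.2 = +34.8°C.
Density altitude = 6900 + 120 × (34.8) = 6900 + (+4176) = 11076 ft.

11076 ft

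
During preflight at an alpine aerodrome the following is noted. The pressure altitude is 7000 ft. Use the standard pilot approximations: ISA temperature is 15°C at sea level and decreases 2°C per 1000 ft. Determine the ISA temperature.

1°C

ISA temperature = 15 − 2 × (7000/1000) = 15 − 14 = 1°C.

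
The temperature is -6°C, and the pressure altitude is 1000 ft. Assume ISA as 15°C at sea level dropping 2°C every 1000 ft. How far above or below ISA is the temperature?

ISA-19°C

ISA temperature at 1000 ft = 15 − 2 × (1000/1000) = 13°C.
Deviation = OAT − ISA = -6 − 13 = -19°C.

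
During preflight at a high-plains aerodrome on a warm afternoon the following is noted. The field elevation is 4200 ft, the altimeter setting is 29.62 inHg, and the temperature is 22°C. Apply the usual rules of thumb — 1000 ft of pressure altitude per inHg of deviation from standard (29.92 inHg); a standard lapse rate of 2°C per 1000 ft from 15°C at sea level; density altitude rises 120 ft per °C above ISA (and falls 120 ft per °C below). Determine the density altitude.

Pressure altitude = 4200 + (29.92 − 29.62) × 1000 = 4200 + (+300) = 4500 ft.
ISA temperature at 4500 ft = 15 − 2 × (4500/1000) = 6°C.
ISA deviation = 22 − 6 = +16°C.
Density altitude = 4500 + 120 × (16) = 6420 ft.

6420 ft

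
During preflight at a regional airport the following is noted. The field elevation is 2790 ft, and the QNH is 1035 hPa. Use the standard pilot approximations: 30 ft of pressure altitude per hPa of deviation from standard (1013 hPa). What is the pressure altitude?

Pressure correction = (1013 − 1035) × 30 = -660 ft.
Pressure altitude = 2790 + (-660) = 2130 ft.

2130 ft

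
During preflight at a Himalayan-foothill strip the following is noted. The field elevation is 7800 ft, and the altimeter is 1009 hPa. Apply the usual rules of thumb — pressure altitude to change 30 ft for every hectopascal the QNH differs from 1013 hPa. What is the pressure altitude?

7920 ft

Pressure correction = (1013 − 1009) × 30 = +120 ft.
Pressure altitude = 7800 + (+120) = 7920 ft.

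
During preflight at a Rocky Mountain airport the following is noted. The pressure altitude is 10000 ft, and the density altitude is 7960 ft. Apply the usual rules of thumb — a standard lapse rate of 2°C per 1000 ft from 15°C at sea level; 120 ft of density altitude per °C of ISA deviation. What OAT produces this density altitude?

-22°C

Density altitude − pressure altitude = 7960 − 10000 = -2040 ft.
At 120 ft/°C that is an ISA deviation of -2040/120 = -17°C.
ISA temperature at 10000 ft = 15 − 2 × (10000/1000) = -5°C.
OAT = ISA + deviation = -5 + (-17) = -22°C.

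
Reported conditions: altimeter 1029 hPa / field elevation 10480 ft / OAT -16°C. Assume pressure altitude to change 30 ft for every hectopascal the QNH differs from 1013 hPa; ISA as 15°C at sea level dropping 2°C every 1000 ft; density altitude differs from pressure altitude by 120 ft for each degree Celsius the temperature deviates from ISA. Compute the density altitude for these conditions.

Pressure altitude = 10480 + (1013 − 1029) × 30 = 10480 + (-480) = 10000 ft.
ISA temperature at 10000 ft = 15 − 2 × (10000/1000) = -5°C.
ISA deviation = -16 − (-5) = -11°C.
Density altitude = 10000 + 120 × (-11) = 8680 ft.

8680 ft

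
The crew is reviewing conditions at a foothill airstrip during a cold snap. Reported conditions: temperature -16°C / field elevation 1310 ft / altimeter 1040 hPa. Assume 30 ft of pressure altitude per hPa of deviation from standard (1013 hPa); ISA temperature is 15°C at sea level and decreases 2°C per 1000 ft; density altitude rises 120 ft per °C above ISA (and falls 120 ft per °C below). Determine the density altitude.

Pressure altitude = 1310 + (1013 − 1040) × 30 = 1310 + (-810) = 500 ft.
ISA temperature at 500 ft = 15 − 2 × (500/1000) = 14°C.
ISA deviation = -16 − 14 = -30°C.
Density altitude = 500 + 120 × (-30) = -3100 ft.

-3100 ft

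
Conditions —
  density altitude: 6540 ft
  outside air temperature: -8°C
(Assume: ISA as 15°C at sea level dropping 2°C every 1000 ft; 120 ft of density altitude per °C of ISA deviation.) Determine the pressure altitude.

DA = PA + 120 × (OAT − (15 − 2·PA/1000)) = PA + 120·OAT − 1800 + 0.24·PA = 1.24·PA + 120·OAT − 1800.
So 1.24·PA = 6540 − 120 × (-8) + 1800 = 9300.
PA = 9300 / 1.24 = 7500 ft.

7500 ft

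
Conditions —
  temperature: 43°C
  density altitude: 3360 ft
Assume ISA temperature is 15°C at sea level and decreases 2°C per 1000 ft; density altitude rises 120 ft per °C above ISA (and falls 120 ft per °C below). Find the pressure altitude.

0 ft

DA = PA + 120 × (OAT − (15 − 2·PA/1000)) = PA + 120·OAT − 1800 + 0.24·PA = 1.24·PA + 120·OAT − 1800.
So 1.24·PA = 3360 − 120 × 43 + 1800 = 0.
PA = 0 / 1.24 = 0 ft.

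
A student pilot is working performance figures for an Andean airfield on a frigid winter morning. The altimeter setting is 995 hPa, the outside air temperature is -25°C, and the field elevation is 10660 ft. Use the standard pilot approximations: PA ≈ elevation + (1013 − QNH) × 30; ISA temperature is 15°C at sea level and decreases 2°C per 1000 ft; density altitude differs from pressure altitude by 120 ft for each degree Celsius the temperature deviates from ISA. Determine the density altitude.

Pressure altitude = 10660 + (1013 − 995) × 30 = 10660 + (+540) = 11200 ft.
ISA temperature at 11200 ft = 15 − 2 × (11200/1000) = -7.4°C.
ISA deviation = -25 − (-7.4) = -17.6°C.
Density altitude = 11200 + 120 × (-17.6) = 9088 ft.

9088 ft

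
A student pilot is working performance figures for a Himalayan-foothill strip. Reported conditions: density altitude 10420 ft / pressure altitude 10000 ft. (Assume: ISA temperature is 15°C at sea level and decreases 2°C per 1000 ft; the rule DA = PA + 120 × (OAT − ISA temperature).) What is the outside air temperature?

Density altitude − pressure altitude = 10420 − 10000 = +420 ft.
At 120 ft/°C that is an ISA deviation of 420/120 = +3.5°C.
ISA temperature at 10000 ft = 15 − 2 × (10000/1000) = -5°C.
OAT = ISA + deviation = -5 + (+3.5) = -1.5°C.

-1.5°C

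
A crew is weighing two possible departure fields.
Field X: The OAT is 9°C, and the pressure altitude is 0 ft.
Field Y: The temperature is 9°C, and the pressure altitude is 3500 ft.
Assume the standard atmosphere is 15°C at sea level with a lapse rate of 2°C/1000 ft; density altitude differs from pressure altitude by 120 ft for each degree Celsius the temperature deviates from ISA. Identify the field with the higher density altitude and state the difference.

Field Y by 4340 ft

Field X: ISA temp = 15°C, deviation -6°C, DA = 0 + 120 × (-6) = -720 ft.
Field Y: ISA temp = 8°C, deviation +1°C, DA = 3500 + 120 × 1 = 3620 ft.
Field Y is higher by 3620 − (-720) = 4340 ft.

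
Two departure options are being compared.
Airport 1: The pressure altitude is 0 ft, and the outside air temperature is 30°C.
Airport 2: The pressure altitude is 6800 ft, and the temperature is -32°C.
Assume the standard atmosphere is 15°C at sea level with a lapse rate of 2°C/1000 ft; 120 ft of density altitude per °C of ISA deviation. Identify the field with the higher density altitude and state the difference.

Airport 2 by 992 ft

Airport 1: ISA temp = 15°C, deviation +15°C, DA = 0 + 120 × 15 = 1800 ft.
Airport 2: ISA temp = 1.4°C, deviation -33.4°C, DA = 6800 + 120 × (-33.4) = 2792 ft.
Airport 2 is higher by 2792 − 1800 = 992 ft.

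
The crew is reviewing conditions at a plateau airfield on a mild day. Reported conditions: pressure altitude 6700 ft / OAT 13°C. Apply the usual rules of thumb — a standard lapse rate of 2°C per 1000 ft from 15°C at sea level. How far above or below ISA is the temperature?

ISA temperature at 6700 ft = 15 − 2 × (6700/1000) = 1.6°C.
Deviation = OAT − ISA = 13 − 1.6 = +11.4°C.

ISA+11.4°C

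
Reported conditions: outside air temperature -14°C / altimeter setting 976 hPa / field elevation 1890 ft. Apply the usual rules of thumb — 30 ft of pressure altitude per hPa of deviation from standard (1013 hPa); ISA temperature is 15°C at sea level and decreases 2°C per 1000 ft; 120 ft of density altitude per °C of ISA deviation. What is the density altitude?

240 ft

Pressure altitude = 1890 + (1013 − 976) × 30 = 1890 + (+1110) = 3000 ft.
ISA temperature at 3000 ft = 15 − 2 × (3000/1000) = 9°C.
ISA deviation = -14 − 9 = -23°C.
Density altitude = 3000 + 120 × (-23) = 240 ft.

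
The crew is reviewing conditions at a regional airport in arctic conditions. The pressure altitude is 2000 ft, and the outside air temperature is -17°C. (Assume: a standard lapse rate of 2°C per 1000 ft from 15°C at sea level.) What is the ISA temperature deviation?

ISA temperature at 2000 ft = 15 − 2 × (2000/1000) = 11°C.
Deviation = OAT − ISA = -17 − 11 = -28°C.

ISA-28°C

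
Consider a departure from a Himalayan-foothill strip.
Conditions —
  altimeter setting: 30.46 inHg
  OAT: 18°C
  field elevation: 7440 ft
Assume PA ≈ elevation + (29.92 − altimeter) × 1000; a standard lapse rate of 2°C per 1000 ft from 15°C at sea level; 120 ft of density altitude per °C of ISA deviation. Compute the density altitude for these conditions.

Pressure altitude = 7440 + (29.92 − 30.46) × 1000 = 7440 + (-540) = 6900 ft.
ISA temperature at 6900 ft = 15 − 2 × (6900/1000) = 1.2°C.
ISA deviation = 18 − 1.2 = +16.8°C.
Density altitude = 6900 + 120 × (16.8) = 8916 ft.

8916 ft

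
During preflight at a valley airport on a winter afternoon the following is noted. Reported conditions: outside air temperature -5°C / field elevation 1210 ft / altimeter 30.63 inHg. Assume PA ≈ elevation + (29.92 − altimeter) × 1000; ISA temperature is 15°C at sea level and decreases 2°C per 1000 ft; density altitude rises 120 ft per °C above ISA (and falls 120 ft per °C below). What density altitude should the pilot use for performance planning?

-1780 ft

Pressure altitude = 1210 + (29.92 − 30.63) × 1000 = 1210 + (-710) = 500 ft.
ISA temperature at 500 ft = 15 − 2 × (500/1000) = 14°C.
ISA deviation = -5 − 14 = -19°C.
Density altitude = 500 + 120 × (-19) = -1780 ft.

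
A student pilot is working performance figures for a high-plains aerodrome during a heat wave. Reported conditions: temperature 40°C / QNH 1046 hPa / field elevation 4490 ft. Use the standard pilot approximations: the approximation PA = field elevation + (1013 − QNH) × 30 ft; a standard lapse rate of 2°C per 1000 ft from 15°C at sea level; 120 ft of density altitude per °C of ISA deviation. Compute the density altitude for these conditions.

7340 ft

Pressure altitude = 4490 + (1013 − 1046) × 30 = 4490 + (-990) = 3500 ft.
ISA temperature at 3500 ft = 15 − 2 × (3500/1000) = 8°C.
ISA deviation = 40 − 8 = +32°C.
Density altitude = 3500 + 120 × (32) = 7340 ft.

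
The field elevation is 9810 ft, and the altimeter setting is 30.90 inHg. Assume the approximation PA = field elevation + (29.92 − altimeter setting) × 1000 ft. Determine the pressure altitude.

8830 ft

Pressure correction = (29.92 − 30.90) × 1000 = -980 ft.
Pressure altitude = 9810 + (-980) = 8830 ft.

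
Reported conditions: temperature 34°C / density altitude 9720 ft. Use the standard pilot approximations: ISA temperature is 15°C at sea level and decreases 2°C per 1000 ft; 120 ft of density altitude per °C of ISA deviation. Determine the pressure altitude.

6000 ft

DA = PA + 120 × (OAT − (15 − 2·PA/1000)) = PA + 120·OAT − 1800 + 0.24·PA = 1.24·PA + 120·OAT − 1800.
So 1.24·PA = 9720 − 120 × 34 + 1800 = 7440.
PA = 7440 / 1.24 = 6000 ft.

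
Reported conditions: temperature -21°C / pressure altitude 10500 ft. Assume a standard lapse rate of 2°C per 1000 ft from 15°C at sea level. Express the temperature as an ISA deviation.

ISA-15°C

ISA temperature at 10500 ft = 15 − 2 × (10500/1000) = -6°C.
Deviation = OAT − ISA = -21 − (-6) = -15°C.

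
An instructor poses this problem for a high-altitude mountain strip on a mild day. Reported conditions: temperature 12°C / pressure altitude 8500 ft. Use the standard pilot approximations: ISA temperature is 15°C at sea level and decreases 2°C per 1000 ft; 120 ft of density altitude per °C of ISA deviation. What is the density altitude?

10180 ft

ISA temperature at 8500 ft = 15 − 2 × (8500/1000) = -2°C.
ISA deviation = 12 − (-2) = +14°C.
Density altitude = 8500 + 120 × (14) = 8500 + (+1680) = 10180 ft.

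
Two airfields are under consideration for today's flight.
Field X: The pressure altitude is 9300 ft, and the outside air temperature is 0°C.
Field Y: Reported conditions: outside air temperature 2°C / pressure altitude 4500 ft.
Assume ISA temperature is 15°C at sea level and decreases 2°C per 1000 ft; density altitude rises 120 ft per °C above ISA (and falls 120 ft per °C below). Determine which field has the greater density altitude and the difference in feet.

Field X: ISA temp = -3.6°C, deviation +3.6°C, DA = 9300 + 120 × 3.6 = 9732 ft.
Field Y: ISA temp = 6°C, deviation -4°C, DA = 4500 + 120 × (-4) = 4020 ft.
Field X is higher by 9732 − 4020 = 5712 ft.

Field X by 5712 ft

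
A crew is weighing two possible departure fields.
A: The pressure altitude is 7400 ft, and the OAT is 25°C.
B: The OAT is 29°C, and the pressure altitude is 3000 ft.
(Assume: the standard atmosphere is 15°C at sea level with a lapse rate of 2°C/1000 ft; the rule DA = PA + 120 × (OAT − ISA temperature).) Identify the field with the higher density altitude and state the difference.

A by 4976 ft

A: ISA temp = 0.2°C, deviation +24.8°C, DA = 7400 + 120 × 24.8 = 10376 ft.
B: ISA temp = 9°C, deviation +20°C, DA = 3000 + 120 × 20 = 5400 ft.
A is higher by 10376 − 5400 = 4976 ft.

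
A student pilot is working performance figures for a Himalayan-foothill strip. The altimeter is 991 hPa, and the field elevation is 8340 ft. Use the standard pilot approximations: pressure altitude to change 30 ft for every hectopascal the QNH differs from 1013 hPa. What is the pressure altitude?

Pressure correction = (1013 − 991) × 30 = +660 ft.
Pressure altitude = 8340 + (+660) = 9000 ft.

9000 ft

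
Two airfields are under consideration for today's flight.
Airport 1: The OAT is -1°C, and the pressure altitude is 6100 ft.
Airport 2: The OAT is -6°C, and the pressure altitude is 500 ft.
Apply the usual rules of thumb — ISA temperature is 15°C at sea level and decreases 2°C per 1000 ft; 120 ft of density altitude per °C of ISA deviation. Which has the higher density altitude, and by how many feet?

Airport 1 by 7544 ft

Airport 1: ISA temp = 2.8°C, deviation -3.8°C, DA = 6100 + 120 × (-3.8) = 5644 ft.
Airport 2: ISA temp = 14°C, deviation -20°C, DA = 500 + 120 × (-20) = -1900 ft.
Airport 1 is higher by 5644 − (-1900) = 7544 ft.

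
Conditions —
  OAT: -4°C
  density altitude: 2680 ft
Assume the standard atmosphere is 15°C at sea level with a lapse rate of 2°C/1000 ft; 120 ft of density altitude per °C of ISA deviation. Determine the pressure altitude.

DA = PA + 120 × (OAT − (15 − 2·PA/1000)) = PA + 120·OAT − 1800 + 0.24·PA = 1.24·PA + 120·OAT − 1800.
So 1.24·PA = 2680 − 120 × (-4) + 1800 = 4960.
PA = 4960 / 1.24 = 4000 ft.

4000 ft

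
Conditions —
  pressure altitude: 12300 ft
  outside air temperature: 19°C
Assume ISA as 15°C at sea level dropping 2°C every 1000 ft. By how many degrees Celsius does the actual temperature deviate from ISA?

ISA+28.6°C

ISA temperature at 12300 ft = 15 − 2 × (12300/1000) = -9.6°C.
Deviation = OAT − ISA = 19 − (-9.6) = +28.6°C.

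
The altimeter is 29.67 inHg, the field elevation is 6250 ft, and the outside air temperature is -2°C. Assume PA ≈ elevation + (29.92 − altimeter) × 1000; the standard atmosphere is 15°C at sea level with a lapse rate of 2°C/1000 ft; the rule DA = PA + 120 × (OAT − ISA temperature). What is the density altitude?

Pressure altitude = 6250 + (29.92 − 29.67) × 1000 = 6250 + (+250) = 6500 ft.
ISA temperature at 6500 ft = 15 − 2 × (6500/1000) = 2°C.
ISA deviation = -2 − 2 = -4°C.
Density altitude = 6500 + 120 × (-4) = 6020 ft.

6020 ft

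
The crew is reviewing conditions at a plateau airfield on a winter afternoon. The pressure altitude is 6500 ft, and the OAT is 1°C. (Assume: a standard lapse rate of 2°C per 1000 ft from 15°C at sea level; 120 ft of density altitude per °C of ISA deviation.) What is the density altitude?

6380 ft

ISA temperature at 6500 ft = 15 − 2 × (6500/1000) = 2°C.
ISA deviation = 1 − 2 = -1°C.
Density altitude = 6500 + 120 × (-1) = 6500 + (-120) = 6380 ft.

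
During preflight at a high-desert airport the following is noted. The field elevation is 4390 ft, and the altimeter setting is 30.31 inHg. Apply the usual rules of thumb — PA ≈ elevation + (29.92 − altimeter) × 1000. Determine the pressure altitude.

Pressure correction = (29.92 − 30.31) × 1000 = -390 ft.
Pressure altitude = 4390 + (-390) = 4000 ft.

4000 ft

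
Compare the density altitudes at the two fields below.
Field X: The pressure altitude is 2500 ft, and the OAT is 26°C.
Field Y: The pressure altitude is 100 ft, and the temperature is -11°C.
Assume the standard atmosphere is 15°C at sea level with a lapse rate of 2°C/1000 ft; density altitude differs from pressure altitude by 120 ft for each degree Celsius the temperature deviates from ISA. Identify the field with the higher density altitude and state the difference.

Field X by 7416 ft

Field X: ISA temp = 10°C, deviation +16°C, DA = 2500 + 120 × 16 = 4420 ft.
Field Y: ISA temp = 14.8°C, deviation -25.8°C, DA = 100 + 120 × (-25.8) = -2996 ft.
Field X is higher by 4420 − (-2996) = 7416 ft.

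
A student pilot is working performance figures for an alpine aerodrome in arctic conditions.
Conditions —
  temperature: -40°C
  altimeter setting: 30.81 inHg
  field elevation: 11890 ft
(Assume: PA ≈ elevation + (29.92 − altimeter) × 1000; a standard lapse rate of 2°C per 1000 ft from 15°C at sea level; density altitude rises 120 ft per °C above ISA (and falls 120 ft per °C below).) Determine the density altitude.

Pressure altitude = 11890 + (29.92 − 30.81) × 1000 = 11890 + (-890) = 11000 ft.
ISA temperature at 11000 ft = 15 − 2 × (11000/1000) = -7°C.
ISA deviation = -40 − (-7) = -33°C.
Density altitude = 11000 + 120 × (-33) = 7040 ft.

7040 ft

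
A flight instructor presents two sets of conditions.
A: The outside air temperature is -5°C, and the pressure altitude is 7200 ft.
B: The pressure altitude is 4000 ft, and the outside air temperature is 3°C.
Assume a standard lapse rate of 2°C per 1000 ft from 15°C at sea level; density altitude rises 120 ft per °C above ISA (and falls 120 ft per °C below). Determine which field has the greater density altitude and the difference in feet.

A: ISA temp = 0.6°C, deviation -5.6°C, DA = 7200 + 120 × (-5.6) = 6528 ft.
B: ISA temp = 7°C, deviation -4°C, DA = 4000 + 120 × (-4) = 3520 ft.
A is higher by 6528 − 3520 = 3008 ft.

A by 3008 ft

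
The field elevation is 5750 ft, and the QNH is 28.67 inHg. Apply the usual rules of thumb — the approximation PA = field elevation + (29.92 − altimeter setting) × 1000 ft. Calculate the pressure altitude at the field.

Pressure correction = (29.92 − 28.67) × 1000 = +1250 ft.
Pressure altitude = 5750 + (+1250) = 7000 ft.

7000 ft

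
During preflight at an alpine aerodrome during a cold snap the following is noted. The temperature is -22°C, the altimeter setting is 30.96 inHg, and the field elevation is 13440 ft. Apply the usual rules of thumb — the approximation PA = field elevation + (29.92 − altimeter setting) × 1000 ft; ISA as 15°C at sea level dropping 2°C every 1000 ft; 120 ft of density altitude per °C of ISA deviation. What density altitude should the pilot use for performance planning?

Pressure altitude = 13440 + (29.92 − 30.96) × 1000 = 13440 + (-1040) = 12400 ft.
ISA temperature at 12400 ft = 15 − 2 × (12400/1000) = -9.8°C.
ISA deviation = -22 − (-9.8) = -12.2°C.
Density altitude = 12400 + 120 × (-12.2) = 10936 ft.

10936 ft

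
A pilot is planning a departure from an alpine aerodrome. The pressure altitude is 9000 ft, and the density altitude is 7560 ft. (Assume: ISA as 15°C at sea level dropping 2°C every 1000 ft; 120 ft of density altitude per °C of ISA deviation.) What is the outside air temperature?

Density altitude − pressure altitude = 7560 − 9000 = -1440 ft.
At 120 ft/°C that is an ISA deviation of -1440/120 = -12°C.
ISA temperature at 9000 ft = 15 − 2 × (9000/1000) = -3°C.
OAT = ISA + deviation = -3 + (-12) = -15°C.

-15°C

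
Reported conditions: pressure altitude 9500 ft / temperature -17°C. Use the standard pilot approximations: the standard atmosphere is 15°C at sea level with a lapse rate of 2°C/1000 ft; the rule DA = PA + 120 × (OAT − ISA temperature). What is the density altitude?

7940 ft

ISA temperature at 9500 ft = 15 − 2 × (9500/1000) = -4°C.
ISA deviation = -17 − (-4) = -13°C.
Density altitude = 9500 + 120 × (-13) = 9500 + (-1560) = 7940 ft.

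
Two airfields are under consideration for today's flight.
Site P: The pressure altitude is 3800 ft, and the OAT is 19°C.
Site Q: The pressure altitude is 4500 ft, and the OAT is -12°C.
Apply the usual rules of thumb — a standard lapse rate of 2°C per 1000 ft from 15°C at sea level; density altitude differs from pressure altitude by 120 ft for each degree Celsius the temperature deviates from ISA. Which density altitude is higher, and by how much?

Site P by 2852 ft

Site P: ISA temp = 7.4°C, deviation +11.6°C, DA = 3800 + 120 × 11.6 = 5192 ft.
Site Q: ISA temp = 6°C, deviation -18°C, DA = 4500 + 120 × (-18) = 2340 ft.
Site P is higher by 5192 − 2340 = 2852 ft.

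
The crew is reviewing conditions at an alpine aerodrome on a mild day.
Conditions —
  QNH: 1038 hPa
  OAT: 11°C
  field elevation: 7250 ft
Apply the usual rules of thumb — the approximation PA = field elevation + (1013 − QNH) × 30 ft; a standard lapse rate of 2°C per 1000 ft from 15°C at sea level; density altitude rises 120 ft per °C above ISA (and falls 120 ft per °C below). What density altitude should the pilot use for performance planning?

Pressure altitude = 7250 + (1013 − 1038) × 30 = 7250 + (-750) = 6500 ft.
ISA temperature at 6500 ft = 15 − 2 × (6500/1000) = 2°C.
ISA deviation = 11 − 2 = +9°C.
Density altitude = 6500 + 120 × (9) = 7580 ft.

7580 ft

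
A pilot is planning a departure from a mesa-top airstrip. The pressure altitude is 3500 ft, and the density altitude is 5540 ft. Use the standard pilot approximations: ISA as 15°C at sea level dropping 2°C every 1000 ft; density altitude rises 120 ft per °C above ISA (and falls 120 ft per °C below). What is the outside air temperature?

25°C

Density altitude − pressure altitude = 5540 − 3500 = +2040 ft.
At 120 ft/°C that is an ISA deviation of 2040/120 = +17°C.
ISA temperature at 3500 ft = 15 − 2 × (3500/1000) = 8°C.
OAT = ISA + deviation = 8 + (+17) = 25°C.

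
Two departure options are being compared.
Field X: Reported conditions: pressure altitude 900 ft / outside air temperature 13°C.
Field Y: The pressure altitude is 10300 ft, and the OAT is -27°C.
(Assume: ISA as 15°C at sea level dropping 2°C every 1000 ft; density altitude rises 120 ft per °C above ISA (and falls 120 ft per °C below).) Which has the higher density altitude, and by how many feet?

Field Y by 6856 ft

Field X: ISA temp = 13.2°C, deviation -0.2°C, DA = 900 + 120 × (-0.2) = 876 ft.
Field Y: ISA temp = -5.6°C, deviation -21.4°C, DA = 10300 + 120 × (-21.4) = 7732 ft.
Field Y is higher by 7732 − 876 = 6856 ft.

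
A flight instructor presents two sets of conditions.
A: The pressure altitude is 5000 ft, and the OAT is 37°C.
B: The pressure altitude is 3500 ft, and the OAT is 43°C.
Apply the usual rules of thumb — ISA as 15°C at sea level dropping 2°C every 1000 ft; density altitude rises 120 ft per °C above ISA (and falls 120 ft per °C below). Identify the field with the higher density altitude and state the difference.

A: ISA temp = 5°C, deviation +32°C, DA = 5000 + 120 × 32 = 8840 ft.
B: ISA temp = 8°C, deviation +35°C, DA = 3500 + 120 × 35 = 7700 ft.
A is higher by 8840 − 7700 = 1140 ft.

A by 1140 ft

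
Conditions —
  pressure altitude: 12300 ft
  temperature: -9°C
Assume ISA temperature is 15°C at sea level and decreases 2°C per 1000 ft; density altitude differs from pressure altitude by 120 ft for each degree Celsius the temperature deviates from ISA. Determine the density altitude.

12372 ft

ISA temperature at 12300 ft = 15 − 2 × (12300/1000) = -9.6°C.
ISA deviation = -9 − (-9.6) = +0.6°C.
Density altitude = 12300 + 120 × (0.6) = 12300 + (+72) = 12372 ft.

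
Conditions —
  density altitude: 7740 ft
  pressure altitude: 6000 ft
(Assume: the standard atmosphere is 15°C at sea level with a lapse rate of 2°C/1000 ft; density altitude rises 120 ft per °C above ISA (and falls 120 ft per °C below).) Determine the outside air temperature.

17.5°C

Density altitude − pressure altitude = 7740 − 6000 = +1740 ft.
At 120 ft/°C that is an ISA deviation of 1740/120 = +14.5°C.
ISA temperature at 6000 ft = 15 − 2 × (6000/1000) = 3°C.
OAT = ISA + deviation = 3 + (+14.5) = 17.5°C.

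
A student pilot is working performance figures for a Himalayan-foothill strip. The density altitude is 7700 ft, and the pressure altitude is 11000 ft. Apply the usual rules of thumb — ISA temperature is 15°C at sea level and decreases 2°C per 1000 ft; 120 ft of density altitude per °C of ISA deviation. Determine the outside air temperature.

Density altitude − pressure altitude = 7700 − 11000 = -3300 ft.
At 120 ft/°C that is an ISA deviation of -3300/120 = -27.5°C.
ISA temperature at 11000 ft = 15 − 2 × (11000/1000) = -7°C.
OAT = ISA + deviation = -7 + (-27.5) = -34.5°C.

-34.5°C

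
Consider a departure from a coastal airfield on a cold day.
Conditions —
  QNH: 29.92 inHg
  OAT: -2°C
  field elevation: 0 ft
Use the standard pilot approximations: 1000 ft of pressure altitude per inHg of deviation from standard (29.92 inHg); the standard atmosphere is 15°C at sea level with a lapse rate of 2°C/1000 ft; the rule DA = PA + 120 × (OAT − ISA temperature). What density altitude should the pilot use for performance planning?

Pressure altitude = 0 + (29.92 − 29.92) × 1000 = 0 + (0) = 0 ft.
ISA temperature at 0 ft = 15 − 2 × (0/1000) = 15°C.
ISA deviation = -2 − 15 = -17°C.
Density altitude = 0 + 120 × (-17) = -2040 ft.

-2040 ft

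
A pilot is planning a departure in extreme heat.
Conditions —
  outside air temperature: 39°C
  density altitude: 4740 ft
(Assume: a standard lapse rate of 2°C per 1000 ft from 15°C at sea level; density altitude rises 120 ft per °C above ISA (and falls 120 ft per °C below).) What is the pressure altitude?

DA = PA + 120 × (OAT − (15 − 2·PA/1000)) = PA + 120·OAT − 1800 + 0.24·PA = 1.24·PA + 120·OAT − 1800.
So 1.24·PA = 4740 − 120 × 39 + 1800 = 1860.
PA = 1860 / 1.24 = 1500 ft.

1500 ft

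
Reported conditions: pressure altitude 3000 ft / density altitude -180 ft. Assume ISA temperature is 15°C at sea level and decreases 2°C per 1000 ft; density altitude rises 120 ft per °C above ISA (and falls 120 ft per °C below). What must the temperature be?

-17.5°C

Density altitude − pressure altitude = -180 − 3000 = -3180 ft.
At 120 ft/°C that is an ISA deviation of -3180/120 = -26.5°C.
ISA temperature at 3000 ft = 15 − 2 × (3000/1000) = 9°C.
OAT = ISA + deviation = 9 + (-26.5) = -17.5°C.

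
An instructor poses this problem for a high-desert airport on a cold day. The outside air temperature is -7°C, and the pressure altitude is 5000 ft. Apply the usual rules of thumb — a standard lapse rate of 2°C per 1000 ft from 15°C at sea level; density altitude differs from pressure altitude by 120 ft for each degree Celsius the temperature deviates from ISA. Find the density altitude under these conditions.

3560 ft

ISA temperature at 5000 ft = 15 − 2 × (5000/1000) = 5°C.
ISA deviation = -7 − 5 = -12°C.
Density altitude = 5000 + 120 × (-12) = 5000 + (-1440) = 3560 ft.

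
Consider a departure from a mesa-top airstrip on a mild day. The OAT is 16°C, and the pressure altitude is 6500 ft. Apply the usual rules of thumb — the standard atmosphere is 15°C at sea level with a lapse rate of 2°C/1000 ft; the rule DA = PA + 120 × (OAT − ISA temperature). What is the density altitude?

8180 ft

ISA temperature at 6500 ft = 15 − 2 × (6500/1000) = 2°C.
ISA deviation = 16 − 2 = +14°C.
Density altitude = 6500 + 120 × (14) = 6500 + (+1680) = 8180 ft.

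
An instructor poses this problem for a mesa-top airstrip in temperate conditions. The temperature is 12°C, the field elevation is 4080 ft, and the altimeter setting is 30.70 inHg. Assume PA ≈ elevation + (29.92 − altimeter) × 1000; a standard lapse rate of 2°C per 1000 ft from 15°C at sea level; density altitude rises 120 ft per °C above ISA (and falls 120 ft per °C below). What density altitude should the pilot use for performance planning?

Pressure altitude = 4080 + (29.92 − 30.70) × 1000 = 4080 + (-780) = 3300 ft.
ISA temperature at 3300 ft = 15 − 2 × (3300/1000) = 8.4°C.
ISA deviation = 12 − 8.4 = +3.6°C.
Density altitude = 3300 + 120 × (3.6) = 3732 ft.

3732 ft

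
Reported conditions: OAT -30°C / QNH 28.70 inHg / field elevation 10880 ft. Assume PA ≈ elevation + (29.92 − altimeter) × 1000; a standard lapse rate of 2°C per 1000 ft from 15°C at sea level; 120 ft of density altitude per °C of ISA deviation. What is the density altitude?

Pressure altitude = 10880 + (29.92 − 28.70) × 1000 = 10880 + (+1220) = 12100 ft.
ISA temperature at 12100 ft = 15 − 2 × (12100/1000) = -9.2°C.
ISA deviation = -30 − (-9.2) = -20.8°C.
Density altitude = 12100 + 120 × (-20.8) = 9604 ft.

9604 ft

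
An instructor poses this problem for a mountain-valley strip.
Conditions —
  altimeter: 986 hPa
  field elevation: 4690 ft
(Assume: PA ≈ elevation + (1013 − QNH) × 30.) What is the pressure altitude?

5500 ft

Pressure correction = (1013 − 986) × 30 = +810 ft.
Pressure altitude = 4690 + (+810) = 5500 ft.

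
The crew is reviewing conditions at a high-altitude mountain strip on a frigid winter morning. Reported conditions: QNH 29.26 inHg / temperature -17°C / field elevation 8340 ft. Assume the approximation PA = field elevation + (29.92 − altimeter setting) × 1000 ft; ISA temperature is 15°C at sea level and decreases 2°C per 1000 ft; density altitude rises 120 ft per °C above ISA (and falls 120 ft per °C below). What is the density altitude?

Pressure altitude = 8340 + (29.92 − 29.26) × 1000 = 8340 + (+660) = 9000 ft.
ISA temperature at 9000 ft = 15 − 2 × (9000/1000) = -3°C.
ISA deviation = -17 − (-3) = -14°C.
Density altitude = 9000 + 120 × (-14) = 7320 ft.

7320 ft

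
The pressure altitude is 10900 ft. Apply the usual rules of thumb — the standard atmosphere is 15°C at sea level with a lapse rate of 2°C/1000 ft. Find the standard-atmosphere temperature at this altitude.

ISA temperature = 15 − 2 × (10900/1000) = 15 − 21.8 = -6.8°C.

-6.8°C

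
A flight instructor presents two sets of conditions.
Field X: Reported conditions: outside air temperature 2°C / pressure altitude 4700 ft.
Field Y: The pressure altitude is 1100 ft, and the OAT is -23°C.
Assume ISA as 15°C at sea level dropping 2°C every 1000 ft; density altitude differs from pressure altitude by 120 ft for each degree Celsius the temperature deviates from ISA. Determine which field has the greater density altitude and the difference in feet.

Field X by 7464 ft

Field X: ISA temp = 5.6°C, deviation -3.6°C, DA = 4700 + 120 × (-3.6) = 4268 ft.
Field Y: ISA temp = 12.8°C, deviation -35.8°C, DA = 1100 + 120 × (-35.8) = -3196 ft.
Field X is higher by 4268 − (-3196) = 7464 ft.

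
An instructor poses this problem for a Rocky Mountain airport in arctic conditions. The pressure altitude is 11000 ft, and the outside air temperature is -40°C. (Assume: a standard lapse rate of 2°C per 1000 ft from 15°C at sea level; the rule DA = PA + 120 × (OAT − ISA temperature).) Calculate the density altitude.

7040 ft

ISA temperature at 11000 ft = 15 − 2 × (11000/1000) = -7°C.
ISA deviation = -40 − (-7) = -33°C.
Density altitude = 11000 + 120 × (-33) = 11000 + (-3960) = 7040 ft.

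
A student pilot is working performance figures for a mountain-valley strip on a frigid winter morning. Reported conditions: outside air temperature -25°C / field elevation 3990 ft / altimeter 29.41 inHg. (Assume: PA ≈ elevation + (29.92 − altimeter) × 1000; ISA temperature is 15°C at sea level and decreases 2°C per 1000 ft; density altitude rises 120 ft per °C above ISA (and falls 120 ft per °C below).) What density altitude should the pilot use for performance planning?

780 ft

Pressure altitude = 3990 + (29.92 − 29.41) × 1000 = 3990 + (+510) = 4500 ft.
ISA temperature at 4500 ft = 15 − 2 × (4500/1000) = 6°C.
ISA deviation = -25 − 6 = -31°C.
Density altitude = 4500 + 120 × (-31) = 780 ft.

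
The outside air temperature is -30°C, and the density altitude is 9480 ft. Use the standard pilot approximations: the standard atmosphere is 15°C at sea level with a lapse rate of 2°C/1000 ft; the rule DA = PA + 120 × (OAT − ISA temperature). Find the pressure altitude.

12000 ft

DA = PA + 120 × (OAT − (15 − 2·PA/1000)) = PA + 120·OAT − 1800 + 0.24·PA = 1.24·PA + 120·OAT − 1800.
So 1.24·PA = 9480 − 120 × (-30) + 1800 = 14880.
PA = 14880 / 1.24 = 12000 ft.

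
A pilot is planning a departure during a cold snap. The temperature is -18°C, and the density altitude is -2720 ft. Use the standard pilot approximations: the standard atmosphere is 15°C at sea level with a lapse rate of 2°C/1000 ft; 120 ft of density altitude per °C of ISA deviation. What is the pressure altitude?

1000 ft

DA = PA + 120 × (OAT − (15 − 2·PA/1000)) = PA + 120·OAT − 1800 + 0.24·PA = 1.24·PA + 120·OAT − 1800.
So 1.24·PA = -2720 − 120 × (-18) + 1800 = 1240.
PA = 1240 / 1.24 = 1000 ft.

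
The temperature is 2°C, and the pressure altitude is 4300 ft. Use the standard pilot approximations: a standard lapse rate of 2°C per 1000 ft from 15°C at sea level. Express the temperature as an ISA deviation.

ISA-4.4°C

ISA temperature at 4300 ft = 15 − 2 × (4300/1000) = 6.4°C.
Deviation = OAT − ISA = 2 − 6.4 = -4.4°C.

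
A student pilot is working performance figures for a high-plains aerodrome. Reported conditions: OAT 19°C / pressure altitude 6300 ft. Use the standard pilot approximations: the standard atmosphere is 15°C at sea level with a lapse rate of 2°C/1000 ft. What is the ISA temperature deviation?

ISA+16.6°C

ISA temperature at 6300 ft = 15 − 2 × (6300/1000) = 2.4°C.
Deviation = OAT − ISA = 19 − 2.4 = +16.6°C.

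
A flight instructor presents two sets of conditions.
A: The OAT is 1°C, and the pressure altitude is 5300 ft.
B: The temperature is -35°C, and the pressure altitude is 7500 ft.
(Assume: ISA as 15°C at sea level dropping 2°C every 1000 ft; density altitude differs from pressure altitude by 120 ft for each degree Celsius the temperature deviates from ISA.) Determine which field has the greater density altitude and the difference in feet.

A: ISA temp = 4.4°C, deviation -3.4°C, DA = 5300 + 120 × (-3.4) = 4892 ft.
B: ISA temp = 0°C, deviation -35°C, DA = 7500 + 120 × (-35) = 3300 ft.
A is higher by 4892 − 3300 = 1592 ft.

A by 1592 ft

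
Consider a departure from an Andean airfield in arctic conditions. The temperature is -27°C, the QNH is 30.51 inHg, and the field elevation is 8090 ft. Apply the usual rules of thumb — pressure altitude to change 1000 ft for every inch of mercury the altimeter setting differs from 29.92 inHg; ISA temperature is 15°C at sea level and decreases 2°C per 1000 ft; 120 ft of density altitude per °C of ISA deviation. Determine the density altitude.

Pressure altitude = 8090 + (29.92 − 30.51) × 1000 = 8090 + (-590) = 7500 ft.
ISA temperature at 7500 ft = 15 − 2 × (7500/1000) = 0°C.
ISA deviation = -27 − 0 = -27°C.
Density altitude = 7500 + 120 × (-27) = 4260 ft.

4260 ft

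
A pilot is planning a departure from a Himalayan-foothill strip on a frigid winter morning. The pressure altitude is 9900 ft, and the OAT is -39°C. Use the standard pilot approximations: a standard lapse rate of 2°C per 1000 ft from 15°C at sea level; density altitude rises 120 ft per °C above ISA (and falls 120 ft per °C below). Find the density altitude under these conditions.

5796 ft

ISA temperature at 9900 ft = 15 − 2 × (9900/1000) = -4.8°C.
ISA deviation = -39 − (-4.8) = -34.2°C.
Density altitude = 9900 + 120 × (-34.2) = 9900 + (-4104) = 5796 ft.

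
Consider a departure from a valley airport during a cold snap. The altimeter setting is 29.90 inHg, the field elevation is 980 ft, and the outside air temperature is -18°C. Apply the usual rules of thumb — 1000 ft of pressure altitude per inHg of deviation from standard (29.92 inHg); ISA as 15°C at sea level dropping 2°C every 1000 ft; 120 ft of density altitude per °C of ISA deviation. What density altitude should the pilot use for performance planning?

-2720 ft

Pressure altitude = 980 + (29.92 − 29.90) × 1000 = 980 + (+20) = 1000 ft.
ISA temperature at 1000 ft = 15 − 2 × (1000/1000) = 13°C.
ISA deviation = -18 − 13 = -31°C.
Density altitude = 1000 + 120 × (-31) = -2720 ft.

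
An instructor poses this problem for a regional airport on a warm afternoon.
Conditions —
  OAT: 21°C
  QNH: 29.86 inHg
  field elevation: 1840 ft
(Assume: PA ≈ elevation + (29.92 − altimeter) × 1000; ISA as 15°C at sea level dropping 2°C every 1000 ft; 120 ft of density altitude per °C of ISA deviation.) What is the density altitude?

Pressure altitude = 1840 + (29.92 − 29.86) × 1000 = 1840 + (+60) = 1900 ft.
ISA temperature at 1900 ft = 15 − 2 × (1900/1000) = 11.2°C.
ISA deviation = 21 − 11.2 = +9.8°C.
Density altitude = 1900 + 120 × (9.8) = 3076 ft.

3076 ft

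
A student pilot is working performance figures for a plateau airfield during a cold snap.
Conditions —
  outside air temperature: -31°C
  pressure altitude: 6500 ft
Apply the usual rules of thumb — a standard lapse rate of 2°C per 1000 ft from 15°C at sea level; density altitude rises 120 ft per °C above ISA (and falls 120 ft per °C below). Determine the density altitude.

ISA temperature at 6500 ft = 15 − 2 × (6500/1000) = 2°C.
ISA deviation = -31 − 2 = -33°C.
Density altitude = 6500 + 120 × (-33) = 6500 + (-3960) = 2540 ft.

2540 ft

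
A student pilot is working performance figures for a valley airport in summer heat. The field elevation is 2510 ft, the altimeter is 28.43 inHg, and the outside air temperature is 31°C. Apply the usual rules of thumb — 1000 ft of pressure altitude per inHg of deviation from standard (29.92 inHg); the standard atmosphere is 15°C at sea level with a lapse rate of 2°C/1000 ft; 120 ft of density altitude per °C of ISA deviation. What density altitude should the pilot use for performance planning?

6880 ft

Pressure altitude = 2510 + (29.92 − 28.43) × 1000 = 2510 + (+1490) = 4000 ft.
ISA temperature at 4000 ft = 15 − 2 × (4000/1000) = 7°C.
ISA deviation = 31 − 7 = +24°C.
Density altitude = 4000 + 120 × (24) = 6880 ft.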